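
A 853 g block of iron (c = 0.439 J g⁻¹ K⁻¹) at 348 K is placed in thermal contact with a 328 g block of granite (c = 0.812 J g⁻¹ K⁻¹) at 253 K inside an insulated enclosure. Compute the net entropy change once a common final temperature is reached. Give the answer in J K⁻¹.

Energy balance: T_f = (m₁c₁T₁ + m₂c₂T₂)/(m₁c₁ + m₂c₂) = 308.52 K.
ΔS₁ = m₁c₁ ln(T_f/T₁) = 374.467 × ln(308.52/348) = -45.1 J/K.
ΔS₂ = m₂c₂ ln(T_f/T₂) = 266.336 × ln(308.52/253) = 52.84 J/K.
ΔS_total = -45.1 + 52.84 = 7.74 J/K.

ΔS_total = 7.74 J/K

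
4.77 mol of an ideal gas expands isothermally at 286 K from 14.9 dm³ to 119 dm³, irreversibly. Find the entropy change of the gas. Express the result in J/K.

Entropy is a state function, so ΔS_gas depends only on the end states.
For an isothermal ideal gas ΔS_gas = nR ln(V₂/V₁) = 4.77 × 8.314 × ln(119/14.9) = 82.4 J/K.

ΔS_gas = 82.4 J/K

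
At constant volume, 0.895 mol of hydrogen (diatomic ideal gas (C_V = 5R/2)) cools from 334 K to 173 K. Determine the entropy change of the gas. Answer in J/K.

At constant volume, ΔS = nC_V ln(T₂/T₁) with C_V = 5R/2 = 20.79 J mol⁻¹ K⁻¹.
ΔS = 0.895 × 20.79 × ln(173/334) = -12.2 J/K.

ΔS = -12.2 J/K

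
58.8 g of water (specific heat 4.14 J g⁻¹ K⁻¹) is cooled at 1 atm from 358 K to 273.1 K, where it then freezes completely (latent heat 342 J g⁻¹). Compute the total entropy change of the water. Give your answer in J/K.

Cooling step: ΔS₁ = m c ln(T_tr/T_i) = 58.8 × 4.14 × ln(273.1/358) = -65.9 J/K.
Phase change: ΔS₂ = −mL/T_tr = −58.8 × 342 / 273.1 = -73.63 J/K.
ΔS_total = (-65.9) + (-73.63) = -140 J/K.

ΔS = -140 J/K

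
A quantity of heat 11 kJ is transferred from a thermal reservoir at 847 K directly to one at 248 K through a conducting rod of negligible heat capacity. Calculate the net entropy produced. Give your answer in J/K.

ΔS_hot = −Q/T_H = −11000/847 = -12.99 J/K and ΔS_cold = +Q/T_C = 11000/248 = 44.35 J/K.
ΔS_total = -12.99 + 44.35 = 31.4 J/K, positive as the second law requires.

ΔS_total = 31.4 J/K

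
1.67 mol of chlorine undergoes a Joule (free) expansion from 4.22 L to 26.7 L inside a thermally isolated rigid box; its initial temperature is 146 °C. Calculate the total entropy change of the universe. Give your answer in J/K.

For an ideal gas in free expansion Q = 0 and W = 0, so T is unchanged.
Entropy is a state function; using a reversible isothermal path, ΔS_gas = nR ln(V₂/V₁) = 1.67 × 8.314 × ln(26.7/4.22) = 25.6 J/K.
The insulated surroundings exchange no heat, so ΔS_surr = 0 and ΔS_universe = ΔS_gas.

ΔS_universe = 25.6 J/K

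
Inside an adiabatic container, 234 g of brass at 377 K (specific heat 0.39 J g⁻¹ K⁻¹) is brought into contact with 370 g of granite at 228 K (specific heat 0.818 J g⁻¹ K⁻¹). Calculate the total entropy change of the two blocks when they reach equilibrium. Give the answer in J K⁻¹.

ΔS_total = 9.64 J/K

Energy balance: T_f = (m₁c₁T₁ + m₂c₂T₂)/(m₁c₁ + m₂c₂) = 262.52 K.
ΔS₁ = m₁c₁ ln(T_f/T₁) = 91.26 × ln(262.52/377) = -33.03 J/K.
ΔS₂ = m₂c₂ ln(T_f/T₂) = 302.66 × ln(262.52/228) = 42.67 J/K.
ΔS_total = -33.03 + 42.67 = 9.64 J/K.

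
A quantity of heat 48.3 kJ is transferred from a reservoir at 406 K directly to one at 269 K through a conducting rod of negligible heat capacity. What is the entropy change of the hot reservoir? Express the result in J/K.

ΔS_hot = -119 J/K

The hot reservoir loses heat Q, so ΔS_hot = −Q/T_H = −48300/406 = -119 J/K.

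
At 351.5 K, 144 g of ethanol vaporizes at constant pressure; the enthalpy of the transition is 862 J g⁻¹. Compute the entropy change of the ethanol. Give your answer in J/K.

ΔS = 353 J/K

Heat absorbed by the substance: Q = mL = 144 × 862 = 124128 J.
At constant T, ΔS = Q_rev/T = 124128 / 351.5 = 353 J/K.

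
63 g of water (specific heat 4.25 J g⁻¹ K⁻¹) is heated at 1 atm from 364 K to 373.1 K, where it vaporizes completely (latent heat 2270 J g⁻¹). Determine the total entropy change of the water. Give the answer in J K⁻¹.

Warming step: ΔS₁ = m c ln(T_tr/T_i) = 63 × 4.25 × ln(373.1/364) = 6.611 J/K.
Phase change: ΔS₂ = +mL/T_tr = 63 × 2270 / 373.1 = 383.3 J/K.
ΔS_total = (6.611) + (383.3) = 390 J/K.

ΔS = 390 J/K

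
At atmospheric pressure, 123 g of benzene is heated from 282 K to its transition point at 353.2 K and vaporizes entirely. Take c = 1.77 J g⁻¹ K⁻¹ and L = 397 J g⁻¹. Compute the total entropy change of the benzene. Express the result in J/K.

Warming step: ΔS₁ = m c ln(T_tr/T_i) = 123 × 1.77 × ln(353.2/282) = 49.01 J/K.
Phase change: ΔS₂ = +mL/T_tr = 123 × 397 / 353.2 = 138.3 J/K.
ΔS_total = (49.01) + (138.3) = 187 J/K.

ΔS = 187 J/K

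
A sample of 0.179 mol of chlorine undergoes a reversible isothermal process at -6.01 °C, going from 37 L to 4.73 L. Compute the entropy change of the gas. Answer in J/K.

For an isothermal ideal gas ΔS_gas = nR ln(V₂/V₁) = 0.179 × 8.314 × ln(4.73/37) = -3.06 J/K.

ΔS_gas = -3.06 J/K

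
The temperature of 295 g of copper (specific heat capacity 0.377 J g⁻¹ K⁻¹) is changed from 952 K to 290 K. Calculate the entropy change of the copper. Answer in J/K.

ΔS = ∫dQ_rev/T = m c ln(T₂/T₁) = 295 × 0.377 × ln(290/952) = -132 J/K.

ΔS = -132 J/K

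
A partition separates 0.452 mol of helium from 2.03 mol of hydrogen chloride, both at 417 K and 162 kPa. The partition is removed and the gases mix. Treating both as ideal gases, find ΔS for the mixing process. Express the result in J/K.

ΔS_mix = 9.79 J/K

Mole fractions: x_A = 0.452/2.48 = 0.182, x_B = 0.818.
ΔS_mix = −R(n_A ln x_A + n_B ln x_B) = −8.314 × (0.452 ln 0.182 + 2.03 ln 0.818) = 9.79 J/K.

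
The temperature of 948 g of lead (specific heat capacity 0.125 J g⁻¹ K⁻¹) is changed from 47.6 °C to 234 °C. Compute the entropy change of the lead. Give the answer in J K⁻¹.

In kelvin: T₁ = 320.75 K, T₂ = 507.15 K. ΔS = ∫dQ_rev/T = m c ln(T₂/T₁) = 948 × 0.125 × ln(507.15/320.75) = 54.3 J/K.

ΔS = 54.3 J/K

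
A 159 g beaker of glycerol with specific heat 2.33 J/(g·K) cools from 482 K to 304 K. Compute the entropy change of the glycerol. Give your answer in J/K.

ΔS = -171 J/K

ΔS = ∫dQ_rev/T = m c ln(T₂/T₁) = 159 × 2.33 × ln(304/482) = -171 J/K.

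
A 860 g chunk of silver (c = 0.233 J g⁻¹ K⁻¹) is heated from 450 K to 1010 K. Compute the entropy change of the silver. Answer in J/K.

ΔS = ∫dQ_rev/T = m c ln(T₂/T₁) = 860 × 0.233 × ln(1010/450) = 162 J/K.

ΔS = 162 J/K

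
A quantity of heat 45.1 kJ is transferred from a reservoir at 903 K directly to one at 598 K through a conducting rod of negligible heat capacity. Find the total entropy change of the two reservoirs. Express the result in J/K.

ΔS_total = 25.5 J/K

ΔS_hot = −Q/T_H = −45100/903 = -49.94 J/K and ΔS_cold = +Q/T_C = 45100/598 = 75.42 J/K.
ΔS_total = -49.94 + 75.42 = 25.5 J/K, positive as the second law requires.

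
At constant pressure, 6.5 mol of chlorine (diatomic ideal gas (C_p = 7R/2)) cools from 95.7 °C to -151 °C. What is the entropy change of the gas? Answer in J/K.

ΔS = -209 J/K

In kelvin: T₁ = 368.85 K, T₂ = 122.15 K. At constant pressure, ΔS = nC_p ln(T₂/T₁) with C_p = 7R/2 = 29.1 J mol⁻¹ K⁻¹.
ΔS = 6.5 × 29.1 × ln(122.15/368.85) = -209 J/K.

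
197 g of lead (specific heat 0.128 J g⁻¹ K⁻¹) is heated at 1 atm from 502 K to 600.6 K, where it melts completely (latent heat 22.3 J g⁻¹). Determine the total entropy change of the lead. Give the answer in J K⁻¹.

ΔS = 11.8 J/K

Warming step: ΔS₁ = m c ln(T_tr/T_i) = 197 × 0.128 × ln(600.6/502) = 4.522 J/K.
Phase change: ΔS₂ = +mL/T_tr = 197 × 22.3 / 600.6 = 7.315 J/K.
ΔS_total = (4.522) + (7.315) = 11.8 J/K.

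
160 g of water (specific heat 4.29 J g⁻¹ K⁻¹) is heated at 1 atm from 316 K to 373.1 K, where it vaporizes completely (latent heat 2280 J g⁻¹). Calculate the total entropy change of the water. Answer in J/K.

ΔS = 1090 J/K

Warming step: ΔS₁ = m c ln(T_tr/T_i) = 160 × 4.29 × ln(373.1/316) = 114 J/K.
Phase change: ΔS₂ = +mL/T_tr = 160 × 2280 / 373.1 = 977.8 J/K.
ΔS_total = (114) + (977.8) = 1090 J/K.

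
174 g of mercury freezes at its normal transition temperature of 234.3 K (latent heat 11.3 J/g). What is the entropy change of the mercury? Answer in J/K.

ΔS = -8.39 J/K

Heat released by the substance: Q = −mL = −174 × 11.3 = −1966.2 J.
At constant T, ΔS = Q_rev/T = −1966.2 / 234.3 = -8.39 J/K.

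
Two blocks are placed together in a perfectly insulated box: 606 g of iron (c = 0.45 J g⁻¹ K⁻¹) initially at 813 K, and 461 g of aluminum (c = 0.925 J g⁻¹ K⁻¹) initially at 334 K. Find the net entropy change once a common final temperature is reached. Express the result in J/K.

Energy balance: T_f = (m₁c₁T₁ + m₂c₂T₂)/(m₁c₁ + m₂c₂) = 520.84 K.
ΔS₁ = m₁c₁ ln(T_f/T₁) = 272.7 × ln(520.84/813) = -121.43 J/K.
ΔS₂ = m₂c₂ ln(T_f/T₂) = 426.425 × ln(520.84/334) = 189.46 J/K.
ΔS_total = -121.43 + 189.46 = 68 J/K.

ΔS_total = 68 J/K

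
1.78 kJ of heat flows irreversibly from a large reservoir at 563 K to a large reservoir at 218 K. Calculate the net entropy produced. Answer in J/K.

ΔS_hot = −Q/T_H = −1780/563 = -3.162 J/K and ΔS_cold = +Q/T_C = 1780/218 = 8.165 J/K.
ΔS_total = -3.162 + 8.165 = 5 J/K, positive as the second law requires.

ΔS_total = 5 J/K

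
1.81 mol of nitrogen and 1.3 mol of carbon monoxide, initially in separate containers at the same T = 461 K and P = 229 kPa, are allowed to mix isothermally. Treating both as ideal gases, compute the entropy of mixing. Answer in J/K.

ΔS_mix = 17.6 J/K

Mole fractions: x_A = 1.81/3.11 = 0.582, x_B = 0.418.
ΔS_mix = −R(n_A ln x_A + n_B ln x_B) = −8.314 × (1.81 ln 0.582 + 1.3 ln 0.418) = 17.6 J/K.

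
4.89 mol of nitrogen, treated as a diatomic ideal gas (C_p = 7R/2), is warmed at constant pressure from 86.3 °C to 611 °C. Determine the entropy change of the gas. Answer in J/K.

ΔS = 128 J/K

In kelvin: T₁ = 359.45 K, T₂ = 884.15 K. At constant pressure, ΔS = nC_p ln(T₂/T₁) with C_p = 7R/2 = 29.1 J mol⁻¹ K⁻¹.
ΔS = 4.89 × 29.1 × ln(884.15/359.45) = 128 J/K.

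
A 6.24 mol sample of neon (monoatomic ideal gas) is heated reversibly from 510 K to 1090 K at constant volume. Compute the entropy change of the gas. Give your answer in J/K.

ΔS = 59.1 J/K

At constant volume, ΔS = nC_V ln(T₂/T₁) with C_V = 3R/2 = 12.47 J mol⁻¹ K⁻¹.
ΔS = 6.24 × 12.47 × ln(1090/510) = 59.1 J/K.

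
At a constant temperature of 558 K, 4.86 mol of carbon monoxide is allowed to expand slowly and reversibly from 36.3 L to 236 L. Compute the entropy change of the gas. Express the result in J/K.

ΔS_gas = 75.6 J/K

For an isothermal ideal gas ΔS_gas = nR ln(V₂/V₁) = 4.86 × 8.314 × ln(236/36.3) = 75.6 J/K.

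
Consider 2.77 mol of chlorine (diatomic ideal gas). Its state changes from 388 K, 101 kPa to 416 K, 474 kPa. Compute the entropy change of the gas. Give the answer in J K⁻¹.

ΔS = nC_p ln(T₂/T₁) − nR ln(P₂/P₁), with C_p = 7R/2 = 29.1 J mol⁻¹ K⁻¹ for a diatomic ideal gas.
ΔS = 2.77 × [29.1 × ln(416/388) − 8.314 × ln(474/101)] = -30 J/K.

ΔS = -30 J/K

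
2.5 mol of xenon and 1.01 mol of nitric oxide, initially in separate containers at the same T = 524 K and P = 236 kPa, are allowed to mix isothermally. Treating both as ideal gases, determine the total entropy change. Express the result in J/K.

Mole fractions: x_A = 2.5/3.51 = 0.712, x_B = 0.288.
ΔS_mix = −R(n_A ln x_A + n_B ln x_B) = −8.314 × (2.5 ln 0.712 + 1.01 ln 0.288) = 17.5 J/K.

ΔS_mix = 17.5 J/K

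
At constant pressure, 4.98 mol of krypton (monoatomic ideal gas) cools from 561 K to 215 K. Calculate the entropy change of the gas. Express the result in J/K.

ΔS = -99.3 J/K

At constant pressure, ΔS = nC_p ln(T₂/T₁) with C_p = 5R/2 = 20.79 J mol⁻¹ K⁻¹.
ΔS = 4.98 × 20.79 × ln(215/561) = -99.3 J/K.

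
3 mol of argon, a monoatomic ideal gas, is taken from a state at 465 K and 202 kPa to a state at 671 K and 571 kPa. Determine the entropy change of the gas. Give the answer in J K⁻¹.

ΔS = nC_p ln(T₂/T₁) − nR ln(P₂/P₁), with C_p = 5R/2 = 20.79 J mol⁻¹ K⁻¹ for a monoatomic ideal gas.
ΔS = 3 × [20.79 × ln(671/465) − 8.314 × ln(571/202)] = -3.05 J/K.

ΔS = -3.05 J/K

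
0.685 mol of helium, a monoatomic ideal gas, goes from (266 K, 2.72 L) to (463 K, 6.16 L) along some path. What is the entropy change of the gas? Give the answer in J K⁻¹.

Entropy is a state function: ΔS = nC_V ln(T₂/T₁) + nR ln(V₂/V₁), with C_V = 3R/2 = 12.47 J mol⁻¹ K⁻¹ for a monoatomic ideal gas.
ΔS = 0.685 × [12.47 × ln(463/266) + 8.314 × ln(6.16/2.72)] = 9.39 J/K.

ΔS = 9.39 J/K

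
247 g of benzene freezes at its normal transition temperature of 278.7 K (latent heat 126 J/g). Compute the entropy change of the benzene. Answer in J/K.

Heat released by the substance: Q = −mL = −247 × 126 = −31122 J.
At constant T, ΔS = Q_rev/T = −31122 / 278.7 = -112 J/K.

ΔS = -112 J/K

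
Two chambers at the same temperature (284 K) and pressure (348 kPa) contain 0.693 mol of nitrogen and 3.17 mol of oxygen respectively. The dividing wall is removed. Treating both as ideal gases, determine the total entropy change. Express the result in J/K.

ΔS_mix = 15.1 J/K

Mole fractions: x_A = 0.693/3.86 = 0.179, x_B = 0.821.
ΔS_mix = −R(n_A ln x_A + n_B ln x_B) = −8.314 × (0.693 ln 0.179 + 3.17 ln 0.821) = 15.1 J/K.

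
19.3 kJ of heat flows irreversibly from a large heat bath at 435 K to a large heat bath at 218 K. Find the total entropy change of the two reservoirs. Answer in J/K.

ΔS_hot = −Q/T_H = −19300/435 = -44.37 J/K and ΔS_cold = +Q/T_C = 19300/218 = 88.53 J/K.
ΔS_total = -44.37 + 88.53 = 44.2 J/K, positive as the second law requires.

ΔS_total = 44.2 J/K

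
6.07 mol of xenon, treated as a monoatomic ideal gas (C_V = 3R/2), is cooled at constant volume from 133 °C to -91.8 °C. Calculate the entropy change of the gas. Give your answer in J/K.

In kelvin: T₁ = 406.15 K, T₂ = 181.35 K. At constant volume, ΔS = nC_V ln(T₂/T₁) with C_V = 3R/2 = 12.47 J mol⁻¹ K⁻¹.
ΔS = 6.07 × 12.47 × ln(181.35/406.15) = -61 J/K.

ΔS = -61 J/K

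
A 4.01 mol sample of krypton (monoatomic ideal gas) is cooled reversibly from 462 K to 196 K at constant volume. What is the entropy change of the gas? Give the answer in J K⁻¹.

ΔS = -42.9 J/K

At constant volume, ΔS = nC_V ln(T₂/T₁) with C_V = 3R/2 = 12.47 J mol⁻¹ K⁻¹.
ΔS = 4.01 × 12.47 × ln(196/462) = -42.9 J/K.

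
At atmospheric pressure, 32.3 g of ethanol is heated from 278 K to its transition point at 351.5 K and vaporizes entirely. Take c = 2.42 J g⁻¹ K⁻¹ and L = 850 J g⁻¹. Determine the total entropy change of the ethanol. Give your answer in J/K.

Warming step: ΔS₁ = m c ln(T_tr/T_i) = 32.3 × 2.42 × ln(351.5/278) = 18.337 J/K.
Phase change: ΔS₂ = +mL/T_tr = 32.3 × 850 / 351.5 = 78.108 J/K.
ΔS_total = (18.337) + (78.108) = 96.4 J/K.

ΔS = 96.4 J/K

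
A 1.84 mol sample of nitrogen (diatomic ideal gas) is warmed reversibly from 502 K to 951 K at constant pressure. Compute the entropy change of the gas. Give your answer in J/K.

At constant pressure, ΔS = nC_p ln(T₂/T₁) with C_p = 7R/2 = 29.1 J mol⁻¹ K⁻¹.
ΔS = 1.84 × 29.1 × ln(951/502) = 34.2 J/K.

ΔS = 34.2 J/K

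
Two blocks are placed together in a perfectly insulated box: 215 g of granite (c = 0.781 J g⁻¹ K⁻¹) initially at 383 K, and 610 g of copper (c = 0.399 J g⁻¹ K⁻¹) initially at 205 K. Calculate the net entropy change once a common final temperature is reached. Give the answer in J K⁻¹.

Energy balance: T_f = (m₁c₁T₁ + m₂c₂T₂)/(m₁c₁ + m₂c₂) = 277.67 K.
ΔS₁ = m₁c₁ ln(T_f/T₁) = 167.915 × ln(277.67/383) = -54 J/K.
ΔS₂ = m₂c₂ ln(T_f/T₂) = 243.39 × ln(277.67/205) = 73.85 J/K.
ΔS_total = -54 + 73.85 = 19.8 J/K.

ΔS_total = 19.8 J/K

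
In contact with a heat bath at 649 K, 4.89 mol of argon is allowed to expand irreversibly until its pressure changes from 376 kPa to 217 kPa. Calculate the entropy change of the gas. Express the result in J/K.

Entropy is a state function, so ΔS_gas depends only on the end states.
For an isothermal ideal gas ΔS_gas = nR ln(P₁/P₂) = 4.89 × 8.314 × ln(376/217) = 22.3 J/K.

ΔS_gas = 22.3 J/K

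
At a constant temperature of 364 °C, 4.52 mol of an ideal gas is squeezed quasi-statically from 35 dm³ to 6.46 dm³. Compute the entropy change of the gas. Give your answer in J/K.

ΔS_gas = -63.5 J/K

For an isothermal ideal gas ΔS_gas = nR ln(V₂/V₁) = 4.52 × 8.314 × ln(6.46/35) = -63.5 J/K.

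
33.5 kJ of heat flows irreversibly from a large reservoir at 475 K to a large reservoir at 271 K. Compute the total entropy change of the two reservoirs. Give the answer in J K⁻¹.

ΔS_hot = −Q/T_H = −33500/475 = -70.53 J/K and ΔS_cold = +Q/T_C = 33500/271 = 123.6 J/K.
ΔS_total = -70.53 + 123.6 = 53.1 J/K, positive as the second law requires.

ΔS_total = 53.1 J/K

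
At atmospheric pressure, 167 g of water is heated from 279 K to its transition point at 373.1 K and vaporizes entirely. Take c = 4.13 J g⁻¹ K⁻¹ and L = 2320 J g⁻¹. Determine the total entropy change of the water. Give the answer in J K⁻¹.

ΔS = 1240 J/K

Warming step: ΔS₁ = m c ln(T_tr/T_i) = 167 × 4.13 × ln(373.1/279) = 200.5 J/K.
Phase change: ΔS₂ = +mL/T_tr = 167 × 2320 / 373.1 = 1038 J/K.
ΔS_total = (200.5) + (1038) = 1240 J/K.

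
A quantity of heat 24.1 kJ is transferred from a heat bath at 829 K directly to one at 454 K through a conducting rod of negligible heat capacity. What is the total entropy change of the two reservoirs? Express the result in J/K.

ΔS_hot = −Q/T_H = −24100/829 = -29.07 J/K and ΔS_cold = +Q/T_C = 24100/454 = 53.08 J/K.
ΔS_total = -29.07 + 53.08 = 24 J/K, positive as the second law requires.

ΔS_total = 24 J/K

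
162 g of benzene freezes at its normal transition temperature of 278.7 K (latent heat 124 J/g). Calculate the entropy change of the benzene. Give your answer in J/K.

ΔS = -72.1 J/K

Heat released by the substance: Q = −mL = −162 × 124 = −20088 J.
At constant T, ΔS = Q_rev/T = −20088 / 278.7 = -72.1 J/K.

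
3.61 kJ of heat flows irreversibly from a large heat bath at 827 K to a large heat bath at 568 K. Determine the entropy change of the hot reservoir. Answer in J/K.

The hot reservoir loses heat Q, so ΔS_hot = −Q/T_H = −3610/827 = -4.37 J/K.

ΔS_hot = -4.37 J/K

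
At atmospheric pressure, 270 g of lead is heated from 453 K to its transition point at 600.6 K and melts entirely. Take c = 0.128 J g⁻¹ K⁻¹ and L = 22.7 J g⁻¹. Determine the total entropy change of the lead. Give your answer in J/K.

ΔS = 20 J/K

Warming step: ΔS₁ = m c ln(T_tr/T_i) = 270 × 0.128 × ln(600.6/453) = 9.7472 J/K.
Phase change: ΔS₂ = +mL/T_tr = 270 × 22.7 / 600.6 = 10.205 J/K.
ΔS_total = (9.7472) + (10.205) = 20 J/K.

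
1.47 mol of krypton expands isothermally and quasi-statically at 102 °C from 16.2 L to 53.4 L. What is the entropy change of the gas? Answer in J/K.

For an isothermal ideal gas ΔS_gas = nR ln(V₂/V₁) = 1.47 × 8.314 × ln(53.4/16.2) = 14.6 J/K.

ΔS_gas = 14.6 J/K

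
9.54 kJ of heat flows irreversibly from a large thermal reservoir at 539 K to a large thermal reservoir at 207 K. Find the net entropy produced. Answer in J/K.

ΔS_hot = −Q/T_H = −9540/539 = -17.7 J/K and ΔS_cold = +Q/T_C = 9540/207 = 46.09 J/K.
ΔS_total = -17.7 + 46.09 = 28.4 J/K, positive as the second law requires.

ΔS_total = 28.4 J/K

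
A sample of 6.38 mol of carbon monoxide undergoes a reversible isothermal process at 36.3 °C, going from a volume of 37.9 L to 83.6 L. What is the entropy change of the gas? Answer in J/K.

For an isothermal ideal gas ΔS_gas = nR ln(V₂/V₁) = 6.38 × 8.314 × ln(83.6/37.9) = 42 J/K.

ΔS_gas = 42 J/K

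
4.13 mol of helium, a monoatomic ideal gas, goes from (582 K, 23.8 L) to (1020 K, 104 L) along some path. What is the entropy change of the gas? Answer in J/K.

Entropy is a state function: ΔS = nC_V ln(T₂/T₁) + nR ln(V₂/V₁), with C_V = 3R/2 = 12.47 J mol⁻¹ K⁻¹ for a monoatomic ideal gas.
ΔS = 4.13 × [12.47 × ln(1020/582) + 8.314 × ln(104/23.8)] = 79.5 J/K.

ΔS = 79.5 J/K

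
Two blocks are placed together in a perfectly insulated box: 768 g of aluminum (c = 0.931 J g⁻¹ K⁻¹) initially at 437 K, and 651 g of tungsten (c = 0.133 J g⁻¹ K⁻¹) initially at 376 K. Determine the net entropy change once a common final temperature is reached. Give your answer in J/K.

Energy balance: T_f = (m₁c₁T₁ + m₂c₂T₂)/(m₁c₁ + m₂c₂) = 430.41 K.
ΔS₁ = m₁c₁ ln(T_f/T₁) = 715.008 × ln(430.41/437) = -10.863 J/K.
ΔS₂ = m₂c₂ ln(T_f/T₂) = 86.583 × ln(430.41/376) = 11.702 J/K.
ΔS_total = -10.863 + 11.702 = 0.839 J/K.

ΔS_total = 0.839 J/K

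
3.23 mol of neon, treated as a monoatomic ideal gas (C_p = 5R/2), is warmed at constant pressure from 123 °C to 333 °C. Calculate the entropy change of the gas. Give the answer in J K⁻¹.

ΔS = 28.6 J/K

In kelvin: T₁ = 396.15 K, T₂ = 606.15 K. At constant pressure, ΔS = nC_p ln(T₂/T₁) with C_p = 5R/2 = 20.79 J mol⁻¹ K⁻¹.
ΔS = 3.23 × 20.79 × ln(606.15/396.15) = 28.6 J/K.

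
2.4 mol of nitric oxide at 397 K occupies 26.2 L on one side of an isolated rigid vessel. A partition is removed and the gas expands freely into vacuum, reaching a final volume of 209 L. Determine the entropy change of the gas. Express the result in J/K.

For an ideal gas in free expansion Q = 0 and W = 0, so T is unchanged.
Entropy is a state function; using a reversible isothermal path, ΔS_gas = nR ln(V₂/V₁) = 2.4 × 8.314 × ln(209/26.2) = 41.4 J/K.

ΔS_gas = 41.4 J/K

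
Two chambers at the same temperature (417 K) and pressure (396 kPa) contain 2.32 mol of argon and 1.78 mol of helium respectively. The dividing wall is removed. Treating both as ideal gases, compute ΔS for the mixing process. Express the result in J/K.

ΔS_mix = 23.3 J/K

Mole fractions: x_A = 2.32/4.1 = 0.566, x_B = 0.434.
ΔS_mix = −R(n_A ln x_A + n_B ln x_B) = −8.314 × (2.32 ln 0.566 + 1.78 ln 0.434) = 23.3 J/K.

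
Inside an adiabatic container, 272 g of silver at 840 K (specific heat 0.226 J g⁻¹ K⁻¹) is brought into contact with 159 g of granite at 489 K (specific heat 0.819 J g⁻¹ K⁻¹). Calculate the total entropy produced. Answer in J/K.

ΔS_total = 6.45 J/K

Energy balance: T_f = (m₁c₁T₁ + m₂c₂T₂)/(m₁c₁ + m₂c₂) = 601.56 K.
ΔS₁ = m₁c₁ ln(T_f/T₁) = 61.472 × ln(601.56/840) = -20.524 J/K.
ΔS₂ = m₂c₂ ln(T_f/T₂) = 130.221 × ln(601.56/489) = 26.977 J/K.
ΔS_total = -20.524 + 26.977 = 6.45 J/K.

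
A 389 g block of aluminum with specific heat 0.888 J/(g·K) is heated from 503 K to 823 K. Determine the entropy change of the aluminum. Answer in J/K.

ΔS = 170 J/K

ΔS = ∫dQ_rev/T = m c ln(T₂/T₁) = 389 × 0.888 × ln(823/503) = 170 J/K.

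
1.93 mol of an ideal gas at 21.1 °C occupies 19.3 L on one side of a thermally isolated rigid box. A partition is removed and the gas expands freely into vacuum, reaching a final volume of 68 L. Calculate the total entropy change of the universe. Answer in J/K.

No heat is exchanged and no work is done, so the ideal-gas temperature stays constant.
Entropy is a state function; using a reversible isothermal path, ΔS_gas = nR ln(V₂/V₁) = 1.93 × 8.314 × ln(68/19.3) = 20.2 J/K.
The insulated surroundings exchange no heat, so ΔS_surr = 0 and ΔS_universe = ΔS_gas.

ΔS_universe = 20.2 J/K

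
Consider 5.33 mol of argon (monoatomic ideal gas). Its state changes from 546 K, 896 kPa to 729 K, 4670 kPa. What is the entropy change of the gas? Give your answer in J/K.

ΔS = -41.1 J/K

ΔS = nC_p ln(T₂/T₁) − nR ln(P₂/P₁), with C_p = 5R/2 = 20.79 J mol⁻¹ K⁻¹ for a monoatomic ideal gas.
ΔS = 5.33 × [20.79 × ln(729/546) − 8.314 × ln(4670/896)] = -41.1 J/K.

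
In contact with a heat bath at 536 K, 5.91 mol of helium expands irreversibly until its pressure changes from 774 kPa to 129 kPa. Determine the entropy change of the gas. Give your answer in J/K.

ΔS_gas = 88 J/K

Entropy is a state function, so ΔS_gas depends only on the end states.
For an isothermal ideal gas ΔS_gas = nR ln(P₁/P₂) = 5.91 × 8.314 × ln(774/129) = 88 J/K.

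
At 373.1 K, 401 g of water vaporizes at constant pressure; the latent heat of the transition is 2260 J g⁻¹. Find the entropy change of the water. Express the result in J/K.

ΔS = 2430 J/K

Heat absorbed by the substance: Q = mL = 401 × 2260 = 906260 J.
At constant T, ΔS = Q_rev/T = 906260 / 373.1 = 2430 J/K.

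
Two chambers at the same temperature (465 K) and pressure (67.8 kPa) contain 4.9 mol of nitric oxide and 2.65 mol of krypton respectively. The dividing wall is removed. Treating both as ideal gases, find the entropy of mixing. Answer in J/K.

Mole fractions: x_A = 4.9/7.55 = 0.649, x_B = 0.351.
ΔS_mix = −R(n_A ln x_A + n_B ln x_B) = −8.314 × (4.9 ln 0.649 + 2.65 ln 0.351) = 40.7 J/K.

ΔS_mix = 40.7 J/K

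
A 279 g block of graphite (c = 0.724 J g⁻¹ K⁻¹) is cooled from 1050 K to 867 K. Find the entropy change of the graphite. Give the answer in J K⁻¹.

ΔS = -38.7 J/K

ΔS = ∫dQ_rev/T = m c ln(T₂/T₁) = 279 × 0.724 × ln(867/1050) = -38.7 J/K.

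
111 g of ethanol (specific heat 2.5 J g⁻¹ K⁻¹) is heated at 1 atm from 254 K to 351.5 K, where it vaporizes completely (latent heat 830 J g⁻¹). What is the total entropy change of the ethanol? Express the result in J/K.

Warming step: ΔS₁ = m c ln(T_tr/T_i) = 111 × 2.5 × ln(351.5/254) = 90.15 J/K.
Phase change: ΔS₂ = +mL/T_tr = 111 × 830 / 351.5 = 262.1 J/K.
ΔS_total = (90.15) + (262.1) = 352 J/K.

ΔS = 352 J/K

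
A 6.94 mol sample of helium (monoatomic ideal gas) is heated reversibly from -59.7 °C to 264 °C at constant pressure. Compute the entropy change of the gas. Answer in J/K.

ΔS = 133 J/K

In kelvin: T₁ = 213.45 K, T₂ = 537.15 K. At constant pressure, ΔS = nC_p ln(T₂/T₁) with C_p = 5R/2 = 20.79 J mol⁻¹ K⁻¹.
ΔS = 6.94 × 20.79 × ln(537.15/213.45) = 133 J/K.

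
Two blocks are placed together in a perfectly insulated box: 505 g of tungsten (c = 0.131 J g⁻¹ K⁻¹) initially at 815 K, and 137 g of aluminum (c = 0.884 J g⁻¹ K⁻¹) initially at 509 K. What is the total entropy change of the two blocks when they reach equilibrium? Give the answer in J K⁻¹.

Energy balance: T_f = (m₁c₁T₁ + m₂c₂T₂)/(m₁c₁ + m₂c₂) = 617.1 K.
ΔS₁ = m₁c₁ ln(T_f/T₁) = 66.155 × ln(617.1/815) = -18.4 J/K.
ΔS₂ = m₂c₂ ln(T_f/T₂) = 121.108 × ln(617.1/509) = 23.32 J/K.
ΔS_total = -18.4 + 23.32 = 4.92 J/K.

ΔS_total = 4.92 J/K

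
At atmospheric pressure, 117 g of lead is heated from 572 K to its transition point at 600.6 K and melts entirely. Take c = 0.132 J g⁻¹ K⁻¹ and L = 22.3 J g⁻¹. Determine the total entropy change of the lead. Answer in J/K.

ΔS = 5.1 J/K

Warming step: ΔS₁ = m c ln(T_tr/T_i) = 117 × 0.132 × ln(600.6/572) = 0.7535 J/K.
Phase change: ΔS₂ = +mL/T_tr = 117 × 22.3 / 600.6 = 4.344 J/K.
ΔS_total = (0.7535) + (4.344) = 5.1 J/K.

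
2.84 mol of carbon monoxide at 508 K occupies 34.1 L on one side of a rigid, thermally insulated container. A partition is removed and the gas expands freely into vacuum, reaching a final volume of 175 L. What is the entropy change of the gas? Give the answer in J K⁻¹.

ΔS_gas = 38.6 J/K

For an ideal gas in free expansion Q = 0 and W = 0, so T is unchanged.
Entropy is a state function; using a reversible isothermal path, ΔS_gas = nR ln(V₂/V₁) = 2.84 × 8.314 × ln(175/34.1) = 38.6 J/K.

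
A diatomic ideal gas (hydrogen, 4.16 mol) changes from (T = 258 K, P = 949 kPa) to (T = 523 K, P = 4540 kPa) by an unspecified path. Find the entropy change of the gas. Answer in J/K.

ΔS = 31.4 J/K

ΔS = nC_p ln(T₂/T₁) − nR ln(P₂/P₁), with C_p = 7R/2 = 29.1 J mol⁻¹ K⁻¹ for a diatomic ideal gas.
ΔS = 4.16 × [29.1 × ln(523/258) − 8.314 × ln(4540/949)] = 31.4 J/K.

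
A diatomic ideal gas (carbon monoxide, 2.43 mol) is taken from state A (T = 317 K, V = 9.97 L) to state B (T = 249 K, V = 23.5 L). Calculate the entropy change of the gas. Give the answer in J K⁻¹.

ΔS = 5.13 J/K

Entropy is a state function: ΔS = nC_V ln(T₂/T₁) + nR ln(V₂/V₁), with C_V = 5R/2 = 20.79 J mol⁻¹ K⁻¹ for a diatomic ideal gas.
ΔS = 2.43 × [20.79 × ln(249/317) + 8.314 × ln(23.5/9.97)] = 5.13 J/K.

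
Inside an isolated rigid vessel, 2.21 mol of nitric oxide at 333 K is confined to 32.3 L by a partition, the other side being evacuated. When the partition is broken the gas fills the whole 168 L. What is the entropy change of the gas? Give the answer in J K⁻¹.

No heat is exchanged and no work is done, so the ideal-gas temperature stays constant.
Entropy is a state function; using a reversible isothermal path, ΔS_gas = nR ln(V₂/V₁) = 2.21 × 8.314 × ln(168/32.3) = 30.3 J/K.

ΔS_gas = 30.3 J/K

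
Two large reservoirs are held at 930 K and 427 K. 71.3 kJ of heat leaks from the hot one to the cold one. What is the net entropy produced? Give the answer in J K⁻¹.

ΔS_total = 90.3 J/K

ΔS_hot = −Q/T_H = −71300/930 = -76.67 J/K and ΔS_cold = +Q/T_C = 71300/427 = 167 J/K.
ΔS_total = -76.67 + 167 = 90.3 J/K, positive as the second law requires.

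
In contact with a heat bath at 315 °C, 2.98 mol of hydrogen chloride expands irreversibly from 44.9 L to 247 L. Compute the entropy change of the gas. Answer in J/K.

ΔS_gas = 42.2 J/K

Entropy is a state function, so ΔS_gas depends only on the end states.
For an isothermal ideal gas ΔS_gas = nR ln(V₂/V₁) = 2.98 × 8.314 × ln(247/44.9) = 42.2 J/K.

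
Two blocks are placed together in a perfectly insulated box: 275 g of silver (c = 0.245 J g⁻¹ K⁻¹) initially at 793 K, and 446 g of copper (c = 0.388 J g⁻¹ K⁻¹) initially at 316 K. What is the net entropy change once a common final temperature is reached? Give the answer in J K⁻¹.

ΔS_total = 22.8 J/K

Energy balance: T_f = (m₁c₁T₁ + m₂c₂T₂)/(m₁c₁ + m₂c₂) = 449.67 K.
ΔS₁ = m₁c₁ ln(T_f/T₁) = 67.375 × ln(449.67/793) = -38.22 J/K.
ΔS₂ = m₂c₂ ln(T_f/T₂) = 173.048 × ln(449.67/316) = 61.05 J/K.
ΔS_total = -38.22 + 61.05 = 22.8 J/K.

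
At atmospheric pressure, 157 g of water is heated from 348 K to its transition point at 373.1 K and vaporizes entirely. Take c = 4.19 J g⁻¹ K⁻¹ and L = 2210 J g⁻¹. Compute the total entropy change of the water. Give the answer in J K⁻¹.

ΔS = 976 J/K

Warming step: ΔS₁ = m c ln(T_tr/T_i) = 157 × 4.19 × ln(373.1/348) = 45.81 J/K.
Phase change: ΔS₂ = +mL/T_tr = 157 × 2210 / 373.1 = 930 J/K.
ΔS_total = (45.81) + (930) = 976 J/K.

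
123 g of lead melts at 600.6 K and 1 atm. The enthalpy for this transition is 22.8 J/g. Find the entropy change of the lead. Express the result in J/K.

Heat absorbed by the substance: Q = mL = 123 × 22.8 = 2804.4 J.
At constant T, ΔS = Q_rev/T = 2804.4 / 600.6 = 4.67 J/K.

ΔS = 4.67 J/K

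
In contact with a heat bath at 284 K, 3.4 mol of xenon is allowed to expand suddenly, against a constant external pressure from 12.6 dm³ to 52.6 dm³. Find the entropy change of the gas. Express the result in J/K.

Entropy is a state function, so ΔS_gas depends only on the end states.
For an isothermal ideal gas ΔS_gas = nR ln(V₂/V₁) = 3.4 × 8.314 × ln(52.6/12.6) = 40.4 J/K.

ΔS_gas = 40.4 J/K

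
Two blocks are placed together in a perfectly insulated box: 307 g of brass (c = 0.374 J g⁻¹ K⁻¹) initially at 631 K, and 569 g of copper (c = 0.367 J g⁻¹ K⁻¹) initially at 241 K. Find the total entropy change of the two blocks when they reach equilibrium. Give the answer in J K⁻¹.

Energy balance: T_f = (m₁c₁T₁ + m₂c₂T₂)/(m₁c₁ + m₂c₂) = 379.36 K.
ΔS₁ = m₁c₁ ln(T_f/T₁) = 114.818 × ln(379.36/631) = -58.42 J/K.
ΔS₂ = m₂c₂ ln(T_f/T₂) = 208.823 × ln(379.36/241) = 94.74 J/K.
ΔS_total = -58.42 + 94.74 = 36.3 J/K.

ΔS_total = 36.3 J/K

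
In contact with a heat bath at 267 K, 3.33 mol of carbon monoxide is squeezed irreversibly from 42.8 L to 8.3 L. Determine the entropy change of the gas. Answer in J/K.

Entropy is a state function, so ΔS_gas depends only on the end states.
For an isothermal ideal gas ΔS_gas = nR ln(V₂/V₁) = 3.33 × 8.314 × ln(8.3/42.8) = -45.4 J/K.

ΔS_gas = -45.4 J/K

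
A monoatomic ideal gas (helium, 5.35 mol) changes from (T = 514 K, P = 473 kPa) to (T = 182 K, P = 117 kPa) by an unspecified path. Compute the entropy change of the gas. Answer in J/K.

ΔS = nC_p ln(T₂/T₁) − nR ln(P₂/P₁), with C_p = 5R/2 = 20.79 J mol⁻¹ K⁻¹ for a monoatomic ideal gas.
ΔS = 5.35 × [20.79 × ln(182/514) − 8.314 × ln(117/473)] = -53.3 J/K.

ΔS = -53.3 J/K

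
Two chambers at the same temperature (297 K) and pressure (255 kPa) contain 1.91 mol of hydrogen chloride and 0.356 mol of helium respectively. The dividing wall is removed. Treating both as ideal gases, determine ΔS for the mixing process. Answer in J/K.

ΔS_mix = 8.19 J/K

Mole fractions: x_A = 1.91/2.27 = 0.843, x_B = 0.157.
ΔS_mix = −R(n_A ln x_A + n_B ln x_B) = −8.314 × (1.91 ln 0.843 + 0.356 ln 0.157) = 8.19 J/K.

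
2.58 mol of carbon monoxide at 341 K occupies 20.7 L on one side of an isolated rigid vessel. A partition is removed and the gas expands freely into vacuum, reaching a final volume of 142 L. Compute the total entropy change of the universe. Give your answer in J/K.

No heat is exchanged and no work is done, so the ideal-gas temperature stays constant.
Entropy is a state function; using a reversible isothermal path, ΔS_gas = nR ln(V₂/V₁) = 2.58 × 8.314 × ln(142/20.7) = 41.3 J/K.
The insulated surroundings exchange no heat, so ΔS_surr = 0 and ΔS_universe = ΔS_gas.

ΔS_universe = 41.3 J/K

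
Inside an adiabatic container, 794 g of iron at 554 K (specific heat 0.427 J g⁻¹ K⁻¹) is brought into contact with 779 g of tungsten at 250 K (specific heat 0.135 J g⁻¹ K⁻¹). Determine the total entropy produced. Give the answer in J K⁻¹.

Energy balance: T_f = (m₁c₁T₁ + m₂c₂T₂)/(m₁c₁ + m₂c₂) = 482.03 K.
ΔS₁ = m₁c₁ ln(T_f/T₁) = 339.038 × ln(482.03/554) = -47.18 J/K.
ΔS₂ = m₂c₂ ln(T_f/T₂) = 105.165 × ln(482.03/250) = 69.05 J/K.
ΔS_total = -47.18 + 69.05 = 21.9 J/K.

ΔS_total = 21.9 J/K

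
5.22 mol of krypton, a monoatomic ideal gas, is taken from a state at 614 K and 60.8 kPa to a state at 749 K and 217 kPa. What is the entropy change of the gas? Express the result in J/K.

ΔS = -33.7 J/K

ΔS = nC_p ln(T₂/T₁) − nR ln(P₂/P₁), with C_p = 5R/2 = 20.79 J mol⁻¹ K⁻¹ for a monoatomic ideal gas.
ΔS = 5.22 × [20.79 × ln(749/614) − 8.314 × ln(217/60.8)] = -33.7 J/K.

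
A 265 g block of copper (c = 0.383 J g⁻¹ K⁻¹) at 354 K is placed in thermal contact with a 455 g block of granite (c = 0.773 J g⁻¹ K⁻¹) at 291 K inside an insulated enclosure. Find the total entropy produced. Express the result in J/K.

Energy balance: T_f = (m₁c₁T₁ + m₂c₂T₂)/(m₁c₁ + m₂c₂) = 305.11 K.
ΔS₁ = m₁c₁ ln(T_f/T₁) = 101.495 × ln(305.11/354) = -15.085 J/K.
ΔS₂ = m₂c₂ ln(T_f/T₂) = 351.715 × ln(305.11/291) = 16.652 J/K.
ΔS_total = -15.085 + 16.652 = 1.57 J/K.

ΔS_total = 1.57 J/K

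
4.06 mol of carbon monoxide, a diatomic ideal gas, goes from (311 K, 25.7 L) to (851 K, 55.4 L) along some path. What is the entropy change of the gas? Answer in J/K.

ΔS = 111 J/K

Entropy is a state function: ΔS = nC_V ln(T₂/T₁) + nR ln(V₂/V₁), with C_V = 5R/2 = 20.79 J mol⁻¹ K⁻¹ for a diatomic ideal gas.
ΔS = 4.06 × [20.79 × ln(851/311) + 8.314 × ln(55.4/25.7)] = 111 J/K.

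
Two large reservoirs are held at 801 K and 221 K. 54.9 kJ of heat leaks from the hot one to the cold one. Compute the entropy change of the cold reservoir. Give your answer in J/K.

ΔS_cold = 248 J/K

The cold reservoir gains heat Q, so ΔS_cold = +Q/T_C = 54900/221 = 248 J/K.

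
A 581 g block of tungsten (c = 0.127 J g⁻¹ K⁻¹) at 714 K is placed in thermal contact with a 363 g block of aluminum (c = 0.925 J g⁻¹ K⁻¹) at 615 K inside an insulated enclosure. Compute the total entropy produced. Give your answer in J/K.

Energy balance: T_f = (m₁c₁T₁ + m₂c₂T₂)/(m₁c₁ + m₂c₂) = 632.84 K.
ΔS₁ = m₁c₁ ln(T_f/T₁) = 73.787 × ln(632.84/714) = -8.904 J/K.
ΔS₂ = m₂c₂ ln(T_f/T₂) = 335.775 × ln(632.84/615) = 9.599 J/K.
ΔS_total = -8.904 + 9.599 = 0.695 J/K.

ΔS_total = 0.695 J/K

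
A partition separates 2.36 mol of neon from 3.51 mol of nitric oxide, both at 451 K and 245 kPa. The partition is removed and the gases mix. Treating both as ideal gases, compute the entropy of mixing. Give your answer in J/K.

Mole fractions: x_A = 2.36/5.87 = 0.402, x_B = 0.598.
ΔS_mix = −R(n_A ln x_A + n_B ln x_B) = −8.314 × (2.36 ln 0.402 + 3.51 ln 0.598) = 32.9 J/K.

ΔS_mix = 32.9 J/K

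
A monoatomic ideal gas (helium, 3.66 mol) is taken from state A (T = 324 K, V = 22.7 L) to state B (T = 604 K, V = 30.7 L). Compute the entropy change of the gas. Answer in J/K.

ΔS = 37.6 J/K

Entropy is a state function: ΔS = nC_V ln(T₂/T₁) + nR ln(V₂/V₁), with C_V = 3R/2 = 12.47 J mol⁻¹ K⁻¹ for a monoatomic ideal gas.
ΔS = 3.66 × [12.47 × ln(604/324) + 8.314 × ln(30.7/22.7)] = 37.6 J/K.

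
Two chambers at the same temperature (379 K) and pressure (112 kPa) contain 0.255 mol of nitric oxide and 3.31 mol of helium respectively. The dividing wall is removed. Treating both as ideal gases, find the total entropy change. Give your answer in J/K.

ΔS_mix = 7.63 J/K

Mole fractions: x_A = 0.255/3.56 = 0.0715, x_B = 0.928.
ΔS_mix = −R(n_A ln x_A + n_B ln x_B) = −8.314 × (0.255 ln 0.0715 + 3.31 ln 0.928) = 7.63 J/K.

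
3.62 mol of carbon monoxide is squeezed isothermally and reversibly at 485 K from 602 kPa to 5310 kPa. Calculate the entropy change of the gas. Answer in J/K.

ΔS_gas = -65.5 J/K

For an isothermal ideal gas ΔS_gas = nR ln(P₁/P₂) = 3.62 × 8.314 × ln(602/5310) = -65.5 J/K.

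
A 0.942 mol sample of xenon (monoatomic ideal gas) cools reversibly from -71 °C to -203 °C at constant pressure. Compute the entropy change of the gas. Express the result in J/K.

In kelvin: T₁ = 202.15 K, T₂ = 70.15 K. At constant pressure, ΔS = nC_p ln(T₂/T₁) with C_p = 5R/2 = 20.79 J mol⁻¹ K⁻¹.
ΔS = 0.942 × 20.79 × ln(70.15/202.15) = -20.7 J/K.

ΔS = -20.7 J/K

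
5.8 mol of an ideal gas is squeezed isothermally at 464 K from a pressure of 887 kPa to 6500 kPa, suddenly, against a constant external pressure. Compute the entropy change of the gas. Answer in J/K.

ΔS_gas = -96 J/K

Entropy is a state function, so ΔS_gas depends only on the end states.
For an isothermal ideal gas ΔS_gas = nR ln(P₁/P₂) = 5.8 × 8.314 × ln(887/6500) = -96 J/K.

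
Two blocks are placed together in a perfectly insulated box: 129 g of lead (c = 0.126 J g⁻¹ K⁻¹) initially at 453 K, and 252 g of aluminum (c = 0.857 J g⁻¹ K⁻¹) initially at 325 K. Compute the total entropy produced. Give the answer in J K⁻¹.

ΔS_total = 0.918 J/K

Energy balance: T_f = (m₁c₁T₁ + m₂c₂T₂)/(m₁c₁ + m₂c₂) = 333.96 K.
ΔS₁ = m₁c₁ ln(T_f/T₁) = 16.254 × ln(333.96/453) = -4.955 J/K.
ΔS₂ = m₂c₂ ln(T_f/T₂) = 215.964 × ln(333.96/325) = 5.873 J/K.
ΔS_total = -4.955 + 5.873 = 0.918 J/K.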